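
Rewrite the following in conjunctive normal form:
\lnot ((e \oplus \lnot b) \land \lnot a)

(\lnot e \lor \lnot b \lor a) \land (b \lor e \lor a)

\lnot ((e \oplus \lnot b) \land \lnot a)
≡ \lnot ((e \lor \lnot b) \land \lnot (e \land \lnot b) \land \lnot a)   (expand \oplus)
≡ \lnot (e \lor \lnot b) \lor \lnot \lnot (e \land \lnot b) \lor \lnot \lnot a   (De Morgan)
≡ (\lnot e \land \lnot \lnot b) \lor \lnot \lnot (e \land \lnot b) \lor \lnot \lnot a   (De Morgan)
≡ (\lnot e \land b) \lor \lnot \lnot (e \land \lnot b) \lor \lnot \lnot a   (double negation)
≡ (\lnot e \land b) \lor (e \land \lnot b) \lor \lnot \lnot a   (double negation)
≡ (\lnot e \land b) \lor (e \land \lnot b) \lor a   (double negation)
≡ (\lnot e \lor e \lor a) \land (\lnot e \lor \lnot b \lor a) \land (b \lor e \lor a) \land (b \lor \lnot b \lor a)   (distribute \lor over \land)
≡ (\lnot e \lor \lnot b \lor a) \land (b \lor e \lor a)   (simplify)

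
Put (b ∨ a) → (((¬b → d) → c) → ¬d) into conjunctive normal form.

(b ∨ a) → (((¬b → d) → c) → ¬d)
= ¬(b ∨ a) ∨ (((¬b → d) → c) → ¬d)   [eliminate →]
= ¬(b ∨ a) ∨ ¬((¬b → d) → c) ∨ ¬d   [eliminate →]
= ¬(b ∨ a) ∨ ¬(¬(¬b → d) ∨ c) ∨ ¬d   [eliminate →]
= ¬(b ∨ a) ∨ ¬(¬(¬¬b ∨ d) ∨ c) ∨ ¬d   [eliminate →]
= (¬b ∧ ¬a) ∨ ¬(¬(¬¬b ∨ d) ∨ c) ∨ ¬d   [De Morgan]
= (¬b ∧ ¬a) ∨ (¬¬(¬¬b ∨ d) ∧ ¬c) ∨ ¬d   [De Morgan]
= (¬b ∧ ¬a) ∨ ((¬¬b ∨ d) ∧ ¬c) ∨ ¬d   [double negation]
= (¬b ∧ ¬a) ∨ ((b ∨ d) ∧ ¬c) ∨ ¬d   [double negation]
= (¬b ∨ b ∨ d ∨ ¬d) ∧ (¬b ∨ ¬c ∨ ¬d) ∧ (¬a ∨ b ∨ d ∨ ¬d) ∧ (¬a ∨ ¬c ∨ ¬d)   [distribute ∨ over ∧]
= (¬b ∨ ¬c ∨ ¬d) ∧ (¬a ∨ ¬c ∨ ¬d)   [simplify]

(¬b ∨ ¬c ∨ ¬d) ∧ (¬a ∨ ¬c ∨ ¬d)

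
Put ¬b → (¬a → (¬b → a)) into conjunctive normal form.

¬b → (¬a → (¬b → a))
⇔ ¬¬b ∨ (¬a → (¬b → a))   [eliminate →]
⇔ ¬¬b ∨ ¬¬a ∨ (¬b → a)   [eliminate →]
⇔ ¬¬b ∨ ¬¬a ∨ ¬¬b ∨ a   [eliminate →]
⇔ b ∨ ¬¬a ∨ ¬¬b ∨ a   [double negation]
⇔ b ∨ a ∨ ¬¬b ∨ a   [double negation]
⇔ b ∨ a ∨ b ∨ a   [double negation]
⇔ b ∨ a   [simplify]

b ∨ a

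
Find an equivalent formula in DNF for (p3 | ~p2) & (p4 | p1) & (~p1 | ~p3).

(p3 & p4 & ~p1) | (~p2 & p4 & ~p1) | (~p2 & p4 & ~p3) | (~p2 & p1 & ~p3)

(p3 | ~p2) & (p4 | p1) & (~p1 | ~p3)
⇔ (p3 & p4 & ~p1) | (p3 & p4 & ~p3) | (p3 & p1 & ~p1) | (p3 & p1 & ~p3) | (~p2 & p4 & ~p1) | (~p2 & p4 & ~p3) | (~p2 & p1 & ~p1) | (~p2 & p1 & ~p3)   [distribute & over |]
⇔ (p3 & p4 & ~p1) | (~p2 & p4 & ~p1) | (~p2 & p4 & ~p3) | (~p2 & p1 & ~p3)   [simplify]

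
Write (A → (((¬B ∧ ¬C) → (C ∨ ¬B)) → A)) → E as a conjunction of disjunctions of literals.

(A → (((¬B ∧ ¬C) → (C ∨ ¬B)) → A)) → E
≡ ¬(A → (((¬B ∧ ¬C) → (C ∨ ¬B)) → A)) ∨ E   [eliminate →]
≡ ¬(¬A ∨ (((¬B ∧ ¬C) → (C ∨ ¬B)) → A)) ∨ E   [eliminate →]
≡ ¬(¬A ∨ ¬((¬B ∧ ¬C) → (C ∨ ¬B)) ∨ A) ∨ E   [eliminate →]
≡ ¬(¬A ∨ ¬(¬(¬B ∧ ¬C) ∨ C ∨ ¬B) ∨ A) ∨ E   [eliminate →]
≡ (¬¬A ∧ ¬¬(¬(¬B ∧ ¬C) ∨ C ∨ ¬B) ∧ ¬A) ∨ E   [De Morgan]
≡ (A ∧ ¬¬(¬(¬B ∧ ¬C) ∨ C ∨ ¬B) ∧ ¬A) ∨ E   [double negation]
≡ (A ∧ (¬(¬B ∧ ¬C) ∨ C ∨ ¬B) ∧ ¬A) ∨ E   [double negation]
≡ (A ∧ (¬¬B ∨ ¬¬C ∨ C ∨ ¬B) ∧ ¬A) ∨ E   [De Morgan]
≡ (A ∧ (B ∨ ¬¬C ∨ C ∨ ¬B) ∧ ¬A) ∨ E   [double negation]
≡ (A ∧ (B ∨ C ∨ C ∨ ¬B) ∧ ¬A) ∨ E   [double negation]
≡ (A ∨ E) ∧ (B ∨ C ∨ C ∨ ¬B ∨ E) ∧ (¬A ∨ E)   [distribute ∨ over ∧]
≡ (A ∨ E) ∧ (¬A ∨ E)   [simplify]

(A ∨ E) ∧ (¬A ∨ E)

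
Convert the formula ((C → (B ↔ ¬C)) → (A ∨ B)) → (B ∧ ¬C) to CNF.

(¬C ∨ ¬B) ∧ (¬A ∨ B) ∧ (¬A ∨ ¬C)

((C → (B ↔ ¬C)) → (A ∨ B)) → (B ∧ ¬C)
= ¬((C → (B ↔ ¬C)) → (A ∨ B)) ∨ (B ∧ ¬C)   — eliminate →
= ¬(¬(C → (B ↔ ¬C)) ∨ A ∨ B) ∨ (B ∧ ¬C)   — eliminate →
= ¬(¬(¬C ∨ (B ↔ ¬C)) ∨ A ∨ B) ∨ (B ∧ ¬C)   — eliminate →
= ¬(¬(¬C ∨ ((B → ¬C) ∧ (¬C → B))) ∨ A ∨ B) ∨ (B ∧ ¬C)   — eliminate ↔
= ¬(¬(¬C ∨ ((¬B ∨ ¬C) ∧ (¬C → B))) ∨ A ∨ B) ∨ (B ∧ ¬C)   — eliminate →
= ¬(¬(¬C ∨ ((¬B ∨ ¬C) ∧ (¬¬C ∨ B))) ∨ A ∨ B) ∨ (B ∧ ¬C)   — eliminate →
= (¬¬(¬C ∨ ((¬B ∨ ¬C) ∧ (¬¬C ∨ B))) ∧ ¬A ∧ ¬B) ∨ (B ∧ ¬C)   — De Morgan
= ((¬C ∨ ((¬B ∨ ¬C) ∧ (¬¬C ∨ B))) ∧ ¬A ∧ ¬B) ∨ (B ∧ ¬C)   — double negation
= ((¬C ∨ ((¬B ∨ ¬C) ∧ (C ∨ B))) ∧ ¬A ∧ ¬B) ∨ (B ∧ ¬C)   — double negation
= (¬C ∨ ¬B ∨ ¬C ∨ B) ∧ (¬C ∨ ¬B ∨ ¬C ∨ ¬C) ∧ (¬C ∨ C ∨ B ∨ B) ∧ (¬C ∨ C ∨ B ∨ ¬C) ∧ (¬A ∨ B) ∧ (¬A ∨ ¬C) ∧ (¬B ∨ B) ∧ (¬B ∨ ¬C)   — distribute ∨ over ∧
= (¬C ∨ ¬B) ∧ (¬A ∨ B) ∧ (¬A ∨ ¬C)   — simplify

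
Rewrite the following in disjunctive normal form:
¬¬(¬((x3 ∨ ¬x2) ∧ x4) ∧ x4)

¬x3 ∧ x2 ∧ x4

¬¬(¬((x3 ∨ ¬x2) ∧ x4) ∧ x4)
⇔ ¬((x3 ∨ ¬x2) ∧ x4) ∧ x4   [double negation]
⇔ (¬(x3 ∨ ¬x2) ∨ ¬x4) ∧ x4   [De Morgan]
⇔ ((¬x3 ∧ ¬¬x2) ∨ ¬x4) ∧ x4   [De Morgan]
⇔ ((¬x3 ∧ x2) ∨ ¬x4) ∧ x4   [double negation]
⇔ (¬x3 ∧ x2 ∧ x4) ∨ (¬x4 ∧ x4)   [distribute ∧ over ∨]
⇔ ¬x3 ∧ x2 ∧ x4   [simplify]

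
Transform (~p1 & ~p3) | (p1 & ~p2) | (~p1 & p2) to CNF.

(~p1 | ~p2) & (~p3 | p1 | p2)

(~p1 & ~p3) | (p1 & ~p2) | (~p1 & p2)
⇔ (~p1 | p1 | ~p1) & (~p1 | p1 | p2) & (~p1 | ~p2 | ~p1) & (~p1 | ~p2 | p2) & (~p3 | p1 | ~p1) & (~p3 | p1 | p2) & (~p3 | ~p2 | ~p1) & (~p3 | ~p2 | p2)   — distribute | over &
⇔ (~p1 | ~p2) & (~p3 | p1 | p2)   — simplify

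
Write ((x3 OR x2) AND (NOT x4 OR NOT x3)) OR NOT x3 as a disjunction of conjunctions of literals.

(x3 AND NOT x4) OR (x2 AND NOT x4) OR NOT x3

((x3 OR x2) AND (NOT x4 OR NOT x3)) OR NOT x3
= (x3 AND NOT x4) OR (x3 AND NOT x3) OR (x2 AND NOT x4) OR (x2 AND NOT x3) OR NOT x3   [distribute AND over OR]
= (x3 AND NOT x4) OR (x2 AND NOT x4) OR NOT x3   [simplify]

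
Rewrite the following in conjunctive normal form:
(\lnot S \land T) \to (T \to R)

(\lnot S \land T) \to (T \to R)
⇔ \lnot (\lnot S \land T) \lor (T \to R)   (eliminate \to)
⇔ \lnot (\lnot S \land T) \lor \lnot T \lor R   (eliminate \to)
⇔ \lnot \lnot S \lor \lnot T \lor \lnot T \lor R   (De Morgan)
⇔ S \lor \lnot T \lor \lnot T \lor R   (double negation)
⇔ S \lor \lnot T \lor R   (simplify)

S \lor \lnot T \lor R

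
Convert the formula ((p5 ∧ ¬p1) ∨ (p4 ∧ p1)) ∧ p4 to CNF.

((p5 ∧ ¬p1) ∨ (p4 ∧ p1)) ∧ p4
≡ (p5 ∨ p4) ∧ (p5 ∨ p1) ∧ (¬p1 ∨ p4) ∧ (¬p1 ∨ p1) ∧ p4   [distribute ∨ over ∧]
≡ (p5 ∨ p1) ∧ p4   [simplify]

(p5 ∨ p1) ∧ p4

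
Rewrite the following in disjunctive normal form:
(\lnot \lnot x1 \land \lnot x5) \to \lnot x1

(\lnot \lnot x1 \land \lnot x5) \to \lnot x1
≡ \lnot (\lnot \lnot x1 \land \lnot x5) \lor \lnot x1   (eliminate \to)
≡ \lnot \lnot \lnot x1 \lor \lnot \lnot x5 \lor \lnot x1   (De Morgan)
≡ \lnot x1 \lor \lnot \lnot x5 \lor \lnot x1   (double negation)
≡ \lnot x1 \lor x5 \lor \lnot x1   (double negation)
≡ \lnot x1 \lor x5   (simplify)

\lnot x1 \lor x5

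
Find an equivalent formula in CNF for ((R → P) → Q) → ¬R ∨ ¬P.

¬Q ∨ ¬R ∨ ¬P

((R → P) → Q) → ¬R ∨ ¬P
= ¬((R → P) → Q) ∨ ¬R ∨ ¬P   (eliminate →)
= ¬(¬(R → P) ∨ Q) ∨ ¬R ∨ ¬P   (eliminate →)
= ¬(¬(¬R ∨ P) ∨ Q) ∨ ¬R ∨ ¬P   (eliminate →)
= ¬¬(¬R ∨ P) ∧ ¬Q ∨ ¬R ∨ ¬P   (De Morgan)
= (¬R ∨ P) ∧ ¬Q ∨ ¬R ∨ ¬P   (double negation)
= (¬R ∨ P ∨ ¬R ∨ ¬P) ∧ (¬Q ∨ ¬R ∨ ¬P)   (distribute ∨ over ∧)
= ¬Q ∨ ¬R ∨ ¬P   (simplify)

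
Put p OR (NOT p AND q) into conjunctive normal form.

p OR q

p OR (NOT p AND q)
⇔ (p OR NOT p) AND (p OR q)   [distribute OR over AND]
⇔ p OR q   [simplify]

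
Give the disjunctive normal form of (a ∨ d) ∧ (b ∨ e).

(a ∨ d) ∧ (b ∨ e)
≡ (a ∧ b) ∨ (a ∧ e) ∨ (d ∧ b) ∨ (d ∧ e)   (distribute ∧ over ∨)

(a ∧ b) ∨ (a ∧ e) ∨ (d ∧ b) ∨ (d ∧ e)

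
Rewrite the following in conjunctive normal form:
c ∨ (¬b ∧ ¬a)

c ∨ (¬b ∧ ¬a)
≡ (c ∨ ¬b) ∧ (c ∨ ¬a)   — distribute ∨ over ∧

(c ∨ ¬b) ∧ (c ∨ ¬a)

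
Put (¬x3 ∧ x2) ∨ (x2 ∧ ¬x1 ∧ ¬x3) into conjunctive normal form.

(¬x3 ∧ x2) ∨ (x2 ∧ ¬x1 ∧ ¬x3)
≡ (¬x3 ∨ x2) ∧ (¬x3 ∨ ¬x1) ∧ (¬x3 ∨ ¬x3) ∧ (x2 ∨ x2) ∧ (x2 ∨ ¬x1) ∧ (x2 ∨ ¬x3)   — distribute ∨ over ∧
≡ ¬x3 ∧ x2   — simplify

¬x3 ∧ x2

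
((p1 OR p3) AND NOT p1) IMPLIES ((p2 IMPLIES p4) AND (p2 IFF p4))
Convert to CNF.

((p1 OR p3) AND NOT p1) IMPLIES ((p2 IMPLIES p4) AND (p2 IFF p4))
≡ NOT ((p1 OR p3) AND NOT p1) OR ((p2 IMPLIES p4) AND (p2 IFF p4))   [eliminate IMPLIES]
≡ NOT ((p1 OR p3) AND NOT p1) OR ((NOT p2 OR p4) AND (p2 IFF p4))   [eliminate IMPLIES]
≡ NOT ((p1 OR p3) AND NOT p1) OR ((NOT p2 OR p4) AND (p2 IMPLIES p4) AND (p4 IMPLIES p2))   [eliminate IFF]
≡ NOT ((p1 OR p3) AND NOT p1) OR ((NOT p2 OR p4) AND (NOT p2 OR p4) AND (p4 IMPLIES p2))   [eliminate IMPLIES]
≡ NOT ((p1 OR p3) AND NOT p1) OR ((NOT p2 OR p4) AND (NOT p2 OR p4) AND (NOT p4 OR p2))   [eliminate IMPLIES]
≡ NOT (p1 OR p3) OR NOT NOT p1 OR ((NOT p2 OR p4) AND (NOT p2 OR p4) AND (NOT p4 OR p2))   [De Morgan]
≡ (NOT p1 AND NOT p3) OR NOT NOT p1 OR ((NOT p2 OR p4) AND (NOT p2 OR p4) AND (NOT p4 OR p2))   [De Morgan]
≡ (NOT p1 AND NOT p3) OR p1 OR ((NOT p2 OR p4) AND (NOT p2 OR p4) AND (NOT p4 OR p2))   [double negation]
≡ (NOT p1 OR p1 OR NOT p2 OR p4) AND (NOT p1 OR p1 OR NOT p2 OR p4) AND (NOT p1 OR p1 OR NOT p4 OR p2) AND (NOT p3 OR p1 OR NOT p2 OR p4) AND (NOT p3 OR p1 OR NOT p2 OR p4) AND (NOT p3 OR p1 OR NOT p4 OR p2)   [distribute OR over AND]
≡ (NOT p3 OR p1 OR NOT p2 OR p4) AND (NOT p3 OR p1 OR NOT p4 OR p2)   [simplify]

(NOT p3 OR p1 OR NOT p2 OR p4) AND (NOT p3 OR p1 OR NOT p4 OR p2)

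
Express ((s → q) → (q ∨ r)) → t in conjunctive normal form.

(¬s ∨ q ∨ t) ∧ (¬q ∨ t) ∧ (¬r ∨ t)

((s → q) → (q ∨ r)) → t
⇔ ¬((s → q) → (q ∨ r)) ∨ t
⇔ ¬(¬(s → q) ∨ q ∨ r) ∨ t
⇔ ¬(¬(¬s ∨ q) ∨ q ∨ r) ∨ t
⇔ (¬¬(¬s ∨ q) ∧ ¬q ∧ ¬r) ∨ t
⇔ ((¬s ∨ q) ∧ ¬q ∧ ¬r) ∨ t
⇔ (¬s ∨ q ∨ t) ∧ (¬q ∨ t) ∧ (¬r ∨ t)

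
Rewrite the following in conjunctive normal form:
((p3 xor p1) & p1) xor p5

(~p3 | ~p1 | p5) & (p1 | p5) & (~p1 | p3 | ~p5)

((p3 xor p1) & p1) xor p5
= (((p3 xor p1) & p1) | p5) & ~((p3 xor p1) & p1 & p5)   [expand xor]
= (((p3 | p1) & ~(p3 & p1) & p1) | p5) & ~((p3 xor p1) & p1 & p5)   [expand xor]
= (((p3 | p1) & ~(p3 & p1) & p1) | p5) & ~((p3 | p1) & ~(p3 & p1) & p1 & p5)   [expand xor]
= (((p3 | p1) & (~p3 | ~p1) & p1) | p5) & ~((p3 | p1) & ~(p3 & p1) & p1 & p5)   [De Morgan]
= (((p3 | p1) & (~p3 | ~p1) & p1) | p5) & (~(p3 | p1) | ~~(p3 & p1) | ~p1 | ~p5)   [De Morgan]
= (((p3 | p1) & (~p3 | ~p1) & p1) | p5) & ((~p3 & ~p1) | ~~(p3 & p1) | ~p1 | ~p5)   [De Morgan]
= (((p3 | p1) & (~p3 | ~p1) & p1) | p5) & ((~p3 & ~p1) | (p3 & p1) | ~p1 | ~p5)   [double negation]
= (p3 | p1 | p5) & (~p3 | ~p1 | p5) & (p1 | p5) & (~p3 | p3 | ~p1 | ~p5) & (~p3 | p1 | ~p1 | ~p5) & (~p1 | p3 | ~p1 | ~p5) & (~p1 | p1 | ~p1 | ~p5)   [distribute | over &]
= (~p3 | ~p1 | p5) & (p1 | p5) & (~p1 | p3 | ~p5)   [simplify]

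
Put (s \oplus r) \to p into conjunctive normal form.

(s \oplus r) \to p
= \lnot (s \oplus r) \lor p   — eliminate \to
= \lnot ((s \lor r) \land \lnot (s \land r)) \lor p   — expand \oplus
= \lnot (s \lor r) \lor \lnot \lnot (s \land r) \lor p   — De Morgan
= (\lnot s \land \lnot r) \lor \lnot \lnot (s \land r) \lor p   — De Morgan
= (\lnot s \land \lnot r) \lor (s \land r) \lor p   — double negation
= (\lnot s \lor s \lor p) \land (\lnot s \lor r \lor p) \land (\lnot r \lor s \lor p) \land (\lnot r \lor r \lor p)   — distribute \lor over \land
= (\lnot s \lor r \lor p) \land (\lnot r \lor s \lor p)   — simplify

(\lnot s \lor r \lor p) \land (\lnot r \lor s \lor p)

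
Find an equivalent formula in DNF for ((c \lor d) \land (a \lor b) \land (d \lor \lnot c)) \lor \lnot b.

(d \land a) \lor (d \land b) \lor \lnot b

((c \lor d) \land (a \lor b) \land (d \lor \lnot c)) \lor \lnot b
≡ (c \land a \land d) \lor (c \land a \land \lnot c) \lor (c \land b \land d) \lor (c \land b \land \lnot c) \lor (d \land a \land d) \lor (d \land a \land \lnot c) \lor (d \land b \land d) \lor (d \land b \land \lnot c) \lor \lnot b   — distribute \land over \lor
≡ (d \land a) \lor (d \land b) \lor \lnot b   — simplify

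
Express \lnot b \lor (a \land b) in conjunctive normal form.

\lnot b \lor a

\lnot b \lor (a \land b)
= (\lnot b \lor a) \land (\lnot b \lor b)   — distribute \lor over \land
= \lnot b \lor a   — simplify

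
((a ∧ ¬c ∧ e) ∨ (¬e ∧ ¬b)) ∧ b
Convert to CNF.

(a ∨ ¬e) ∧ (a ∨ ¬b) ∧ (¬c ∨ ¬e) ∧ (¬c ∨ ¬b) ∧ (e ∨ ¬b) ∧ b

((a ∧ ¬c ∧ e) ∨ (¬e ∧ ¬b)) ∧ b
= (a ∨ ¬e) ∧ (a ∨ ¬b) ∧ (¬c ∨ ¬e) ∧ (¬c ∨ ¬b) ∧ (e ∨ ¬e) ∧ (e ∨ ¬b) ∧ b   [distribute ∨ over ∧]
= (a ∨ ¬e) ∧ (a ∨ ¬b) ∧ (¬c ∨ ¬e) ∧ (¬c ∨ ¬b) ∧ (e ∨ ¬b) ∧ b   [simplify]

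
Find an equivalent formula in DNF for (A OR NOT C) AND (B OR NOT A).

(A AND B) OR (NOT C AND B) OR (NOT C AND NOT A)

(A OR NOT C) AND (B OR NOT A)
≡ (A AND B) OR (A AND NOT A) OR (NOT C AND B) OR (NOT C AND NOT A)   [distribute AND over OR]
≡ (A AND B) OR (NOT C AND B) OR (NOT C AND NOT A)   [simplify]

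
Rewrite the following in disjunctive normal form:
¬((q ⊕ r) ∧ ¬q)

(¬q ∧ ¬r) ∨ q

¬((q ⊕ r) ∧ ¬q)
= ¬(((q ∧ ¬r) ∨ (¬q ∧ r)) ∧ ¬q)   (expand ⊕)
= ¬((q ∧ ¬r) ∨ (¬q ∧ r)) ∨ ¬¬q   (De Morgan)
= (¬(q ∧ ¬r) ∧ ¬(¬q ∧ r)) ∨ ¬¬q   (De Morgan)
= ((¬q ∨ ¬¬r) ∧ ¬(¬q ∧ r)) ∨ ¬¬q   (De Morgan)
= ((¬q ∨ r) ∧ ¬(¬q ∧ r)) ∨ ¬¬q   (double negation)
= ((¬q ∨ r) ∧ (¬¬q ∨ ¬r)) ∨ ¬¬q   (De Morgan)
= ((¬q ∨ r) ∧ (q ∨ ¬r)) ∨ ¬¬q   (double negation)
= ((¬q ∨ r) ∧ (q ∨ ¬r)) ∨ q   (double negation)
= (¬q ∧ q) ∨ (¬q ∧ ¬r) ∨ (r ∧ q) ∨ (r ∧ ¬r) ∨ q   (distribute ∧ over ∨)
= (¬q ∧ ¬r) ∨ q   (simplify)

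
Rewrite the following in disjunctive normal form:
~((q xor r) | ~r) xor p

(r & q & ~p) | (~q & r & p) | (~r & p)

~((q xor r) | ~r) xor p
⇔ (~((q xor r) | ~r) & ~p) | (~~((q xor r) | ~r) & p)   [expand xor]
⇔ (~((q & ~r) | (~q & r) | ~r) & ~p) | (~~((q xor r) | ~r) & p)   [expand xor]
⇔ (~((q & ~r) | (~q & r) | ~r) & ~p) | (~~((q & ~r) | (~q & r) | ~r) & p)   [expand xor]
⇔ (~(q & ~r) & ~(~q & r) & ~~r & ~p) | (~~((q & ~r) | (~q & r) | ~r) & p)   [De Morgan]
⇔ ((~q | ~~r) & ~(~q & r) & ~~r & ~p) | (~~((q & ~r) | (~q & r) | ~r) & p)   [De Morgan]
⇔ ((~q | r) & ~(~q & r) & ~~r & ~p) | (~~((q & ~r) | (~q & r) | ~r) & p)   [double negation]
⇔ ((~q | r) & (~~q | ~r) & ~~r & ~p) | (~~((q & ~r) | (~q & r) | ~r) & p)   [De Morgan]
⇔ ((~q | r) & (q | ~r) & ~~r & ~p) | (~~((q & ~r) | (~q & r) | ~r) & p)   [double negation]
⇔ ((~q | r) & (q | ~r) & r & ~p) | (~~((q & ~r) | (~q & r) | ~r) & p)   [double negation]
⇔ ((~q | r) & (q | ~r) & r & ~p) | (((q & ~r) | (~q & r) | ~r) & p)   [double negation]
⇔ (~q & q & r & ~p) | (~q & ~r & r & ~p) | (r & q & r & ~p) | (r & ~r & r & ~p) | (q & ~r & p) | (~q & r & p) | (~r & p)   [distribute & over |]
⇔ (r & q & ~p) | (~q & r & p) | (~r & p)   [simplify]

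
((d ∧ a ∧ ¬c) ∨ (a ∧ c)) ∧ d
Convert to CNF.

((d ∧ a ∧ ¬c) ∨ (a ∧ c)) ∧ d
= (d ∨ a) ∧ (d ∨ c) ∧ (a ∨ a) ∧ (a ∨ c) ∧ (¬c ∨ a) ∧ (¬c ∨ c) ∧ d
= a ∧ d

a ∧ d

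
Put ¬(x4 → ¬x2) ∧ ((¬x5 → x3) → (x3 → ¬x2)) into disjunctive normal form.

x4 ∧ x2 ∧ ¬x3

¬(x4 → ¬x2) ∧ ((¬x5 → x3) → (x3 → ¬x2))
⇔ ¬(¬x4 ∨ ¬x2) ∧ ((¬x5 → x3) → (x3 → ¬x2))   [eliminate →]
⇔ ¬(¬x4 ∨ ¬x2) ∧ (¬(¬x5 → x3) ∨ (x3 → ¬x2))   [eliminate →]
⇔ ¬(¬x4 ∨ ¬x2) ∧ (¬(¬¬x5 ∨ x3) ∨ (x3 → ¬x2))   [eliminate →]
⇔ ¬(¬x4 ∨ ¬x2) ∧ (¬(¬¬x5 ∨ x3) ∨ ¬x3 ∨ ¬x2)   [eliminate →]
⇔ ¬¬x4 ∧ ¬¬x2 ∧ (¬(¬¬x5 ∨ x3) ∨ ¬x3 ∨ ¬x2)   [De Morgan]
⇔ x4 ∧ ¬¬x2 ∧ (¬(¬¬x5 ∨ x3) ∨ ¬x3 ∨ ¬x2)   [double negation]
⇔ x4 ∧ x2 ∧ (¬(¬¬x5 ∨ x3) ∨ ¬x3 ∨ ¬x2)   [double negation]
⇔ x4 ∧ x2 ∧ ((¬¬¬x5 ∧ ¬x3) ∨ ¬x3 ∨ ¬x2)   [De Morgan]
⇔ x4 ∧ x2 ∧ ((¬x5 ∧ ¬x3) ∨ ¬x3 ∨ ¬x2)   [double negation]
⇔ (x4 ∧ x2 ∧ ¬x5 ∧ ¬x3) ∨ (x4 ∧ x2 ∧ ¬x3) ∨ (x4 ∧ x2 ∧ ¬x2)   [distribute ∧ over ∨]
⇔ x4 ∧ x2 ∧ ¬x3   [simplify]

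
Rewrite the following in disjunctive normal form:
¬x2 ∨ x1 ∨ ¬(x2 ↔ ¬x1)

¬x2 ∨ x1

¬x2 ∨ x1 ∨ ¬(x2 ↔ ¬x1)
= ¬x2 ∨ x1 ∨ ¬((x2 → ¬x1) ∧ (¬x1 → x2))   — eliminate ↔
= ¬x2 ∨ x1 ∨ ¬((¬x2 ∨ ¬x1) ∧ (¬x1 → x2))   — eliminate →
= ¬x2 ∨ x1 ∨ ¬((¬x2 ∨ ¬x1) ∧ (¬¬x1 ∨ x2))   — eliminate →
= ¬x2 ∨ x1 ∨ ¬(¬x2 ∨ ¬x1) ∨ ¬(¬¬x1 ∨ x2)   — De Morgan
= ¬x2 ∨ x1 ∨ (¬¬x2 ∧ ¬¬x1) ∨ ¬(¬¬x1 ∨ x2)   — De Morgan
= ¬x2 ∨ x1 ∨ (x2 ∧ ¬¬x1) ∨ ¬(¬¬x1 ∨ x2)   — double negation
= ¬x2 ∨ x1 ∨ (x2 ∧ x1) ∨ ¬(¬¬x1 ∨ x2)   — double negation
= ¬x2 ∨ x1 ∨ (x2 ∧ x1) ∨ (¬¬¬x1 ∧ ¬x2)   — De Morgan
= ¬x2 ∨ x1 ∨ (x2 ∧ x1) ∨ (¬x1 ∧ ¬x2)   — double negation
= ¬x2 ∨ x1   — simplify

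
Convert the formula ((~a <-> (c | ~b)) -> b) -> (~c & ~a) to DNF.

((~a <-> (c | ~b)) -> b) -> (~c & ~a)
⇔ ~((~a <-> (c | ~b)) -> b) | (~c & ~a)   — eliminate ->
⇔ ~(~(~a <-> (c | ~b)) | b) | (~c & ~a)   — eliminate ->
⇔ ~(~((~a -> (c | ~b)) & ((c | ~b) -> ~a)) | b) | (~c & ~a)   — eliminate <->
⇔ ~(~((~~a | c | ~b) & ((c | ~b) -> ~a)) | b) | (~c & ~a)   — eliminate ->
⇔ ~(~((~~a | c | ~b) & (~(c | ~b) | ~a)) | b) | (~c & ~a)   — eliminate ->
⇔ (~~((~~a | c | ~b) & (~(c | ~b) | ~a)) & ~b) | (~c & ~a)   — De Morgan
⇔ ((~~a | c | ~b) & (~(c | ~b) | ~a) & ~b) | (~c & ~a)   — double negation
⇔ ((a | c | ~b) & (~(c | ~b) | ~a) & ~b) | (~c & ~a)   — double negation
⇔ ((a | c | ~b) & ((~c & ~~b) | ~a) & ~b) | (~c & ~a)   — De Morgan
⇔ ((a | c | ~b) & ((~c & b) | ~a) & ~b) | (~c & ~a)   — double negation
⇔ (a & ~c & b & ~b) | (a & ~a & ~b) | (c & ~c & b & ~b) | (c & ~a & ~b) | (~b & ~c & b & ~b) | (~b & ~a & ~b) | (~c & ~a)   — distribute & over |
⇔ (~b & ~a) | (~c & ~a)   — simplify

(~b & ~a) | (~c & ~a)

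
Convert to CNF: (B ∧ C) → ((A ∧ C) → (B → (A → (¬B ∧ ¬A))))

(B ∧ C) → ((A ∧ C) → (B → (A → (¬B ∧ ¬A))))
⇔ ¬(B ∧ C) ∨ ((A ∧ C) → (B → (A → (¬B ∧ ¬A))))   [eliminate →]
⇔ ¬(B ∧ C) ∨ ¬(A ∧ C) ∨ (B → (A → (¬B ∧ ¬A)))   [eliminate →]
⇔ ¬(B ∧ C) ∨ ¬(A ∧ C) ∨ ¬B ∨ (A → (¬B ∧ ¬A))   [eliminate →]
⇔ ¬(B ∧ C) ∨ ¬(A ∧ C) ∨ ¬B ∨ ¬A ∨ (¬B ∧ ¬A)   [eliminate →]
⇔ ¬B ∨ ¬C ∨ ¬(A ∧ C) ∨ ¬B ∨ ¬A ∨ (¬B ∧ ¬A)   [De Morgan]
⇔ ¬B ∨ ¬C ∨ ¬A ∨ ¬C ∨ ¬B ∨ ¬A ∨ (¬B ∧ ¬A)   [De Morgan]
⇔ (¬B ∨ ¬C ∨ ¬A ∨ ¬C ∨ ¬B ∨ ¬A ∨ ¬B) ∧ (¬B ∨ ¬C ∨ ¬A ∨ ¬C ∨ ¬B ∨ ¬A ∨ ¬A)   [distribute ∨ over ∧]
⇔ ¬B ∨ ¬C ∨ ¬A   [simplify]

¬B ∨ ¬C ∨ ¬A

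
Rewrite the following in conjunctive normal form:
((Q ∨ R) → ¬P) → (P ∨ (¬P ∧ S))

P ∨ S

((Q ∨ R) → ¬P) → (P ∨ (¬P ∧ S))
⇔ ¬((Q ∨ R) → ¬P) ∨ P ∨ (¬P ∧ S)   [eliminate →]
⇔ ¬(¬(Q ∨ R) ∨ ¬P) ∨ P ∨ (¬P ∧ S)   [eliminate →]
⇔ (¬¬(Q ∨ R) ∧ ¬¬P) ∨ P ∨ (¬P ∧ S)   [De Morgan]
⇔ ((Q ∨ R) ∧ ¬¬P) ∨ P ∨ (¬P ∧ S)   [double negation]
⇔ ((Q ∨ R) ∧ P) ∨ P ∨ (¬P ∧ S)   [double negation]
⇔ (Q ∨ R ∨ P ∨ ¬P) ∧ (Q ∨ R ∨ P ∨ S) ∧ (P ∨ P ∨ ¬P) ∧ (P ∨ P ∨ S)   [distribute ∨ over ∧]
⇔ P ∨ S   [simplify]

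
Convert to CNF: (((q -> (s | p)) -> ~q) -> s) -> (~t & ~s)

(((q -> (s | p)) -> ~q) -> s) -> (~t & ~s)
≡ ~(((q -> (s | p)) -> ~q) -> s) | (~t & ~s)   (eliminate ->)
≡ ~(~((q -> (s | p)) -> ~q) | s) | (~t & ~s)   (eliminate ->)
≡ ~(~(~(q -> (s | p)) | ~q) | s) | (~t & ~s)   (eliminate ->)
≡ ~(~(~(~q | s | p) | ~q) | s) | (~t & ~s)   (eliminate ->)
≡ (~~(~(~q | s | p) | ~q) & ~s) | (~t & ~s)   (De Morgan)
≡ ((~(~q | s | p) | ~q) & ~s) | (~t & ~s)   (double negation)
≡ (((~~q & ~s & ~p) | ~q) & ~s) | (~t & ~s)   (De Morgan)
≡ (((q & ~s & ~p) | ~q) & ~s) | (~t & ~s)   (double negation)
≡ (q | ~q | ~t) & (q | ~q | ~s) & (~s | ~q | ~t) & (~s | ~q | ~s) & (~p | ~q | ~t) & (~p | ~q | ~s) & (~s | ~t) & (~s | ~s)   (distribute | over &)
≡ (~p | ~q | ~t) & ~s   (simplify)

(~p | ~q | ~t) & ~s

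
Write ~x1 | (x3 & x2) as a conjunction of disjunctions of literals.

~x1 | (x3 & x2)
≡ (~x1 | x3) & (~x1 | x2)   [distribute | over &]

(~x1 | x3) & (~x1 | x2)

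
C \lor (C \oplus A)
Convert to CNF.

C \lor (C \oplus A)
⇔ C \lor ((C \lor A) \land \lnot (C \land A))   [expand \oplus]
⇔ C \lor ((C \lor A) \land (\lnot C \lor \lnot A))   [De Morgan]
⇔ (C \lor C \lor A) \land (C \lor \lnot C \lor \lnot A)   [distribute \lor over \land]
⇔ C \lor A   [simplify]

C \lor A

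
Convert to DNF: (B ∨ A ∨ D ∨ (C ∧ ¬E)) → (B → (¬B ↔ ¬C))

(B ∨ A ∨ D ∨ (C ∧ ¬E)) → (B → (¬B ↔ ¬C))
≡ ¬(B ∨ A ∨ D ∨ (C ∧ ¬E)) ∨ (B → (¬B ↔ ¬C))   (eliminate →)
≡ ¬(B ∨ A ∨ D ∨ (C ∧ ¬E)) ∨ ¬B ∨ (¬B ↔ ¬C)   (eliminate →)
≡ ¬(B ∨ A ∨ D ∨ (C ∧ ¬E)) ∨ ¬B ∨ ((¬B → ¬C) ∧ (¬C → ¬B))   (eliminate ↔)
≡ ¬(B ∨ A ∨ D ∨ (C ∧ ¬E)) ∨ ¬B ∨ ((¬¬B ∨ ¬C) ∧ (¬C → ¬B))   (eliminate →)
≡ ¬(B ∨ A ∨ D ∨ (C ∧ ¬E)) ∨ ¬B ∨ ((¬¬B ∨ ¬C) ∧ (¬¬C ∨ ¬B))   (eliminate →)
≡ (¬B ∧ ¬A ∧ ¬D ∧ ¬(C ∧ ¬E)) ∨ ¬B ∨ ((¬¬B ∨ ¬C) ∧ (¬¬C ∨ ¬B))   (De Morgan)
≡ (¬B ∧ ¬A ∧ ¬D ∧ (¬C ∨ ¬¬E)) ∨ ¬B ∨ ((¬¬B ∨ ¬C) ∧ (¬¬C ∨ ¬B))   (De Morgan)
≡ (¬B ∧ ¬A ∧ ¬D ∧ (¬C ∨ E)) ∨ ¬B ∨ ((¬¬B ∨ ¬C) ∧ (¬¬C ∨ ¬B))   (double negation)
≡ (¬B ∧ ¬A ∧ ¬D ∧ (¬C ∨ E)) ∨ ¬B ∨ ((B ∨ ¬C) ∧ (¬¬C ∨ ¬B))   (double negation)
≡ (¬B ∧ ¬A ∧ ¬D ∧ (¬C ∨ E)) ∨ ¬B ∨ ((B ∨ ¬C) ∧ (C ∨ ¬B))   (double negation)
≡ (¬B ∧ ¬A ∧ ¬D ∧ ¬C) ∨ (¬B ∧ ¬A ∧ ¬D ∧ E) ∨ ¬B ∨ (B ∧ C) ∨ (B ∧ ¬B) ∨ (¬C ∧ C) ∨ (¬C ∧ ¬B)   (distribute ∧ over ∨)
≡ ¬B ∨ (B ∧ C)   (simplify)

¬B ∨ (B ∧ C)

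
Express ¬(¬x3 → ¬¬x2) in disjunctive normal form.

¬(¬x3 → ¬¬x2)
≡ ¬(¬¬x3 ∨ ¬¬x2)   [eliminate →]
≡ ¬¬¬x3 ∧ ¬¬¬x2   [De Morgan]
≡ ¬x3 ∧ ¬¬¬x2   [double negation]
≡ ¬x3 ∧ ¬x2   [double negation]

¬x3 ∧ ¬x2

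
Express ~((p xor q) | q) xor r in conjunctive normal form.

~((p xor q) | q) xor r
⇔ (~((p xor q) | q) | r) & ~(~((p xor q) | q) & r)   [expand xor]
⇔ (~(((p | q) & ~(p & q)) | q) | r) & ~(~((p xor q) | q) & r)   [expand xor]
⇔ (~(((p | q) & ~(p & q)) | q) | r) & ~(~(((p | q) & ~(p & q)) | q) & r)   [expand xor]
⇔ ((~((p | q) & ~(p & q)) & ~q) | r) & ~(~(((p | q) & ~(p & q)) | q) & r)   [De Morgan]
⇔ (((~(p | q) | ~~(p & q)) & ~q) | r) & ~(~(((p | q) & ~(p & q)) | q) & r)   [De Morgan]
⇔ ((((~p & ~q) | ~~(p & q)) & ~q) | r) & ~(~(((p | q) & ~(p & q)) | q) & r)   [De Morgan]
⇔ ((((~p & ~q) | (p & q)) & ~q) | r) & ~(~(((p | q) & ~(p & q)) | q) & r)   [double negation]
⇔ ((((~p & ~q) | (p & q)) & ~q) | r) & (~~(((p | q) & ~(p & q)) | q) | ~r)   [De Morgan]
⇔ ((((~p & ~q) | (p & q)) & ~q) | r) & (((p | q) & ~(p & q)) | q | ~r)   [double negation]
⇔ ((((~p & ~q) | (p & q)) & ~q) | r) & (((p | q) & (~p | ~q)) | q | ~r)   [De Morgan]
⇔ (~p | p | r) & (~p | q | r) & (~q | p | r) & (~q | q | r) & (~q | r) & (p | q | q | ~r) & (~p | ~q | q | ~r)   [distribute | over &]
⇔ (~p | q | r) & (~q | r) & (p | q | ~r)   [simplify]

(~p | q | r) & (~q | r) & (p | q | ~r)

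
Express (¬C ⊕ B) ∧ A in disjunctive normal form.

(¬C ∧ ¬B ∧ A) ∨ (C ∧ B ∧ A)

(¬C ⊕ B) ∧ A
≡ ((¬C ∧ ¬B) ∨ (¬¬C ∧ B)) ∧ A   [expand ⊕]
≡ ((¬C ∧ ¬B) ∨ (C ∧ B)) ∧ A   [double negation]
≡ (¬C ∧ ¬B ∧ A) ∨ (C ∧ B ∧ A)   [distribute ∧ over ∨]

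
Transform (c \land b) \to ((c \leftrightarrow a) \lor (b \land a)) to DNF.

\lnot c \lor \lnot b \lor (a \land c) \lor (b \land a)

(c \land b) \to ((c \leftrightarrow a) \lor (b \land a))
≡ \lnot (c \land b) \lor (c \leftrightarrow a) \lor (b \land a)   [eliminate \to]
≡ \lnot (c \land b) \lor ((c \to a) \land (a \to c)) \lor (b \land a)   [eliminate \leftrightarrow]
≡ \lnot (c \land b) \lor ((\lnot c \lor a) \land (a \to c)) \lor (b \land a)   [eliminate \to]
≡ \lnot (c \land b) \lor ((\lnot c \lor a) \land (\lnot a \lor c)) \lor (b \land a)   [eliminate \to]
≡ \lnot c \lor \lnot b \lor ((\lnot c \lor a) \land (\lnot a \lor c)) \lor (b \land a)   [De Morgan]
≡ \lnot c \lor \lnot b \lor (\lnot c \land \lnot a) \lor (\lnot c \land c) \lor (a \land \lnot a) \lor (a \land c) \lor (b \land a)   [distribute \land over \lor]
≡ \lnot c \lor \lnot b \lor (a \land c) \lor (b \land a)   [simplify]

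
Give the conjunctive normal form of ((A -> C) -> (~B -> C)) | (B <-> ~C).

A | B | C

((A -> C) -> (~B -> C)) | (B <-> ~C)
≡ ~(A -> C) | (~B -> C) | (B <-> ~C)   [eliminate ->]
≡ ~(~A | C) | (~B -> C) | (B <-> ~C)   [eliminate ->]
≡ ~(~A | C) | ~~B | C | (B <-> ~C)   [eliminate ->]
≡ ~(~A | C) | ~~B | C | ((B -> ~C) & (~C -> B))   [eliminate <->]
≡ ~(~A | C) | ~~B | C | ((~B | ~C) & (~C -> B))   [eliminate ->]
≡ ~(~A | C) | ~~B | C | ((~B | ~C) & (~~C | B))   [eliminate ->]
≡ (~~A & ~C) | ~~B | C | ((~B | ~C) & (~~C | B))   [De Morgan]
≡ (A & ~C) | ~~B | C | ((~B | ~C) & (~~C | B))   [double negation]
≡ (A & ~C) | B | C | ((~B | ~C) & (~~C | B))   [double negation]
≡ (A & ~C) | B | C | ((~B | ~C) & (C | B))   [double negation]
≡ (A | B | C | ~B | ~C) & (A | B | C | C | B) & (~C | B | C | ~B | ~C) & (~C | B | C | C | B)   [distribute | over &]
≡ A | B | C   [simplify]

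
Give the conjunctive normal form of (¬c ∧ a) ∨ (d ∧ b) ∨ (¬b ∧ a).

(¬c ∨ d ∨ ¬b) ∧ (a ∨ d) ∧ (a ∨ b)

(¬c ∧ a) ∨ (d ∧ b) ∨ (¬b ∧ a)
≡ (¬c ∨ d ∨ ¬b) ∧ (¬c ∨ d ∨ a) ∧ (¬c ∨ b ∨ ¬b) ∧ (¬c ∨ b ∨ a) ∧ (a ∨ d ∨ ¬b) ∧ (a ∨ d ∨ a) ∧ (a ∨ b ∨ ¬b) ∧ (a ∨ b ∨ a)   — distribute ∨ over ∧
≡ (¬c ∨ d ∨ ¬b) ∧ (a ∨ d) ∧ (a ∨ b)   — simplify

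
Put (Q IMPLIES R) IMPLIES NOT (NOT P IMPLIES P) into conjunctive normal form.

(Q IMPLIES R) IMPLIES NOT (NOT P IMPLIES P)
= NOT (Q IMPLIES R) OR NOT (NOT P IMPLIES P)
= NOT (NOT Q OR R) OR NOT (NOT P IMPLIES P)
= NOT (NOT Q OR R) OR NOT (NOT NOT P OR P)
= (NOT NOT Q AND NOT R) OR NOT (NOT NOT P OR P)
= (Q AND NOT R) OR NOT (NOT NOT P OR P)
= (Q AND NOT R) OR (NOT NOT NOT P AND NOT P)
= (Q AND NOT R) OR (NOT P AND NOT P)
= (Q OR NOT P) AND (Q OR NOT P) AND (NOT R OR NOT P) AND (NOT R OR NOT P)
= (Q OR NOT P) AND (NOT R OR NOT P)

(Q OR NOT P) AND (NOT R OR NOT P)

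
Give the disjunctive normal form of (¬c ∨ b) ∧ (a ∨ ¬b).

(¬c ∧ a) ∨ (¬c ∧ ¬b) ∨ (b ∧ a)

(¬c ∨ b) ∧ (a ∨ ¬b)
≡ (¬c ∧ a) ∨ (¬c ∧ ¬b) ∨ (b ∧ a) ∨ (b ∧ ¬b)   (distribute ∧ over ∨)
≡ (¬c ∧ a) ∨ (¬c ∧ ¬b) ∨ (b ∧ a)   (simplify)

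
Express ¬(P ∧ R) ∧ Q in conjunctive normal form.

(¬P ∨ ¬R) ∧ Q

¬(P ∧ R) ∧ Q
⇔ (¬P ∨ ¬R) ∧ Q   [De Morgan]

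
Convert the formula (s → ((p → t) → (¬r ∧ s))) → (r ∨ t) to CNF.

(s → ((p → t) → (¬r ∧ s))) → (r ∨ t)
= ¬(s → ((p → t) → (¬r ∧ s))) ∨ r ∨ t   (eliminate →)
= ¬(¬s ∨ ((p → t) → (¬r ∧ s))) ∨ r ∨ t   (eliminate →)
= ¬(¬s ∨ ¬(p → t) ∨ (¬r ∧ s)) ∨ r ∨ t   (eliminate →)
= ¬(¬s ∨ ¬(¬p ∨ t) ∨ (¬r ∧ s)) ∨ r ∨ t   (eliminate →)
= (¬¬s ∧ ¬¬(¬p ∨ t) ∧ ¬(¬r ∧ s)) ∨ r ∨ t   (De Morgan)
= (s ∧ ¬¬(¬p ∨ t) ∧ ¬(¬r ∧ s)) ∨ r ∨ t   (double negation)
= (s ∧ (¬p ∨ t) ∧ ¬(¬r ∧ s)) ∨ r ∨ t   (double negation)
= (s ∧ (¬p ∨ t) ∧ (¬¬r ∨ ¬s)) ∨ r ∨ t   (De Morgan)
= (s ∧ (¬p ∨ t) ∧ (r ∨ ¬s)) ∨ r ∨ t   (double negation)
= (s ∨ r ∨ t) ∧ (¬p ∨ t ∨ r ∨ t) ∧ (r ∨ ¬s ∨ r ∨ t)   (distribute ∨ over ∧)
= (s ∨ r ∨ t) ∧ (¬p ∨ t ∨ r) ∧ (r ∨ ¬s ∨ t)   (simplify)

(s ∨ r ∨ t) ∧ (¬p ∨ t ∨ r) ∧ (r ∨ ¬s ∨ t)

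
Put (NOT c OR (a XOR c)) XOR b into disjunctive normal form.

(NOT c OR (a XOR c)) XOR b
≡ ((NOT c OR (a XOR c)) AND NOT b) OR (NOT (NOT c OR (a XOR c)) AND b)
≡ ((NOT c OR (a AND NOT c) OR (NOT a AND c)) AND NOT b) OR (NOT (NOT c OR (a XOR c)) AND b)
≡ ((NOT c OR (a AND NOT c) OR (NOT a AND c)) AND NOT b) OR (NOT (NOT c OR (a AND NOT c) OR (NOT a AND c)) AND b)
≡ ((NOT c OR (a AND NOT c) OR (NOT a AND c)) AND NOT b) OR (NOT NOT c AND NOT (a AND NOT c) AND NOT (NOT a AND c) AND b)
≡ ((NOT c OR (a AND NOT c) OR (NOT a AND c)) AND NOT b) OR (c AND NOT (a AND NOT c) AND NOT (NOT a AND c) AND b)
≡ ((NOT c OR (a AND NOT c) OR (NOT a AND c)) AND NOT b) OR (c AND (NOT a OR NOT NOT c) AND NOT (NOT a AND c) AND b)
≡ ((NOT c OR (a AND NOT c) OR (NOT a AND c)) AND NOT b) OR (c AND (NOT a OR c) AND NOT (NOT a AND c) AND b)
≡ ((NOT c OR (a AND NOT c) OR (NOT a AND c)) AND NOT b) OR (c AND (NOT a OR c) AND (NOT NOT a OR NOT c) AND b)
≡ ((NOT c OR (a AND NOT c) OR (NOT a AND c)) AND NOT b) OR (c AND (NOT a OR c) AND (a OR NOT c) AND b)
≡ (NOT c AND NOT b) OR (a AND NOT c AND NOT b) OR (NOT a AND c AND NOT b) OR (c AND NOT a AND a AND b) OR (c AND NOT a AND NOT c AND b) OR (c AND c AND a AND b) OR (c AND c AND NOT c AND b)
≡ (NOT c AND NOT b) OR (NOT a AND c AND NOT b) OR (c AND a AND b)

(NOT c AND NOT b) OR (NOT a AND c AND NOT b) OR (c AND a AND b)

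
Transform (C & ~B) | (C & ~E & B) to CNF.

(C & ~B) | (C & ~E & B)
≡ (C | C) & (C | ~E) & (C | B) & (~B | C) & (~B | ~E) & (~B | B)   (distribute | over &)
≡ C & (~B | ~E)   (simplify)

C & (~B | ~E)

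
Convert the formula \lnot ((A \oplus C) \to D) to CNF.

\lnot ((A \oplus C) \to D)
= \lnot (\lnot (A \oplus C) \lor D)   (eliminate \to)
= \lnot (\lnot ((A \lor C) \land \lnot (A \land C)) \lor D)   (expand \oplus)
= \lnot \lnot ((A \lor C) \land \lnot (A \land C)) \land \lnot D   (De Morgan)
= (A \lor C) \land \lnot (A \land C) \land \lnot D   (double negation)
= (A \lor C) \land (\lnot A \lor \lnot C) \land \lnot D   (De Morgan)

(A \lor C) \land (\lnot A \lor \lnot C) \land \lnot D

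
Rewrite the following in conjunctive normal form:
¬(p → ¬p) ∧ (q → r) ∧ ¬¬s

p ∧ (¬q ∨ r) ∧ s

¬(p → ¬p) ∧ (q → r) ∧ ¬¬s
≡ ¬(¬p ∨ ¬p) ∧ (q → r) ∧ ¬¬s   — eliminate →
≡ ¬(¬p ∨ ¬p) ∧ (¬q ∨ r) ∧ ¬¬s   — eliminate →
≡ ¬¬p ∧ ¬¬p ∧ (¬q ∨ r) ∧ ¬¬s   — De Morgan
≡ p ∧ ¬¬p ∧ (¬q ∨ r) ∧ ¬¬s   — double negation
≡ p ∧ p ∧ (¬q ∨ r) ∧ ¬¬s   — double negation
≡ p ∧ p ∧ (¬q ∨ r) ∧ s   — double negation
≡ p ∧ (¬q ∨ r) ∧ s   — simplify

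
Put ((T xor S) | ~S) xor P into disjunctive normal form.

((T xor S) | ~S) xor P
= (((T xor S) | ~S) & ~P) | (~((T xor S) | ~S) & P)
= (((T & ~S) | (~T & S) | ~S) & ~P) | (~((T xor S) | ~S) & P)
= (((T & ~S) | (~T & S) | ~S) & ~P) | (~((T & ~S) | (~T & S) | ~S) & P)
= (((T & ~S) | (~T & S) | ~S) & ~P) | (~(T & ~S) & ~(~T & S) & ~~S & P)
= (((T & ~S) | (~T & S) | ~S) & ~P) | ((~T | ~~S) & ~(~T & S) & ~~S & P)
= (((T & ~S) | (~T & S) | ~S) & ~P) | ((~T | S) & ~(~T & S) & ~~S & P)
= (((T & ~S) | (~T & S) | ~S) & ~P) | ((~T | S) & (~~T | ~S) & ~~S & P)
= (((T & ~S) | (~T & S) | ~S) & ~P) | ((~T | S) & (T | ~S) & ~~S & P)
= (((T & ~S) | (~T & S) | ~S) & ~P) | ((~T | S) & (T | ~S) & S & P)
= (T & ~S & ~P) | (~T & S & ~P) | (~S & ~P) | (~T & T & S & P) | (~T & ~S & S & P) | (S & T & S & P) | (S & ~S & S & P)
= (~T & S & ~P) | (~S & ~P) | (S & T & P)

(~T & S & ~P) | (~S & ~P) | (S & T & P)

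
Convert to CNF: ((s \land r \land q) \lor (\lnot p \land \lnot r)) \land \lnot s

((s \land r \land q) \lor (\lnot p \land \lnot r)) \land \lnot s
⇔ (s \lor \lnot p) \land (s \lor \lnot r) \land (r \lor \lnot p) \land (r \lor \lnot r) \land (q \lor \lnot p) \land (q \lor \lnot r) \land \lnot s   [distribute \lor over \land]
⇔ (s \lor \lnot p) \land (s \lor \lnot r) \land (r \lor \lnot p) \land (q \lor \lnot p) \land (q \lor \lnot r) \land \lnot s   [simplify]

(s \lor \lnot p) \land (s \lor \lnot r) \land (r \lor \lnot p) \land (q \lor \lnot p) \land (q \lor \lnot r) \land \lnot s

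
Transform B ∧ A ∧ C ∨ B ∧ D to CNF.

B ∧ A ∧ C ∨ B ∧ D
≡ (B ∨ B) ∧ (B ∨ D) ∧ (A ∨ B) ∧ (A ∨ D) ∧ (C ∨ B) ∧ (C ∨ D)   — distribute ∨ over ∧
≡ B ∧ (A ∨ D) ∧ (C ∨ D)   — simplify

B ∧ (A ∨ D) ∧ (C ∨ D)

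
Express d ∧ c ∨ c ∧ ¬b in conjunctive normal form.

d ∧ c ∨ c ∧ ¬b
= (d ∨ c) ∧ (d ∨ ¬b) ∧ (c ∨ c) ∧ (c ∨ ¬b)   [distribute ∨ over ∧]
= (d ∨ ¬b) ∧ c   [simplify]

(d ∨ ¬b) ∧ c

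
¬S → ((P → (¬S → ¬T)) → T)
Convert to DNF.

S ∨ T

¬S → ((P → (¬S → ¬T)) → T)
⇔ ¬¬S ∨ ((P → (¬S → ¬T)) → T)   [eliminate →]
⇔ ¬¬S ∨ ¬(P → (¬S → ¬T)) ∨ T   [eliminate →]
⇔ ¬¬S ∨ ¬(¬P ∨ (¬S → ¬T)) ∨ T   [eliminate →]
⇔ ¬¬S ∨ ¬(¬P ∨ ¬¬S ∨ ¬T) ∨ T   [eliminate →]
⇔ S ∨ ¬(¬P ∨ ¬¬S ∨ ¬T) ∨ T   [double negation]
⇔ S ∨ (¬¬P ∧ ¬¬¬S ∧ ¬¬T) ∨ T   [De Morgan]
⇔ S ∨ (P ∧ ¬¬¬S ∧ ¬¬T) ∨ T   [double negation]
⇔ S ∨ (P ∧ ¬S ∧ ¬¬T) ∨ T   [double negation]
⇔ S ∨ (P ∧ ¬S ∧ T) ∨ T   [double negation]
⇔ S ∨ T   [simplify]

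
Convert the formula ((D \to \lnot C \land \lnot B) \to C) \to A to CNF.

((D \to \lnot C \land \lnot B) \to C) \to A
= \lnot ((D \to \lnot C \land \lnot B) \to C) \lor A   (eliminate \to)
= \lnot (\lnot (D \to \lnot C \land \lnot B) \lor C) \lor A   (eliminate \to)
= \lnot (\lnot (\lnot D \lor \lnot C \land \lnot B) \lor C) \lor A   (eliminate \to)
= \lnot \lnot (\lnot D \lor \lnot C \land \lnot B) \land \lnot C \lor A   (De Morgan)
= (\lnot D \lor \lnot C \land \lnot B) \land \lnot C \lor A   (double negation)
= (\lnot D \lor \lnot C \lor A) \land (\lnot D \lor \lnot B \lor A) \land (\lnot C \lor A)   (distribute \lor over \land)
= (\lnot D \lor \lnot B \lor A) \land (\lnot C \lor A)   (simplify)

(\lnot D \lor \lnot B \lor A) \land (\lnot C \lor A)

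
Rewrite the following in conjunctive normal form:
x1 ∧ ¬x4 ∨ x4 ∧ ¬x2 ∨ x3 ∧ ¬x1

x1 ∧ ¬x4 ∨ x4 ∧ ¬x2 ∨ x3 ∧ ¬x1
≡ (x1 ∨ x4 ∨ x3) ∧ (x1 ∨ x4 ∨ ¬x1) ∧ (x1 ∨ ¬x2 ∨ x3) ∧ (x1 ∨ ¬x2 ∨ ¬x1) ∧ (¬x4 ∨ x4 ∨ x3) ∧ (¬x4 ∨ x4 ∨ ¬x1) ∧ (¬x4 ∨ ¬x2 ∨ x3) ∧ (¬x4 ∨ ¬x2 ∨ ¬x1)
≡ (x1 ∨ x4 ∨ x3) ∧ (x1 ∨ ¬x2 ∨ x3) ∧ (¬x4 ∨ ¬x2 ∨ x3) ∧ (¬x4 ∨ ¬x2 ∨ ¬x1)

(x1 ∨ x4 ∨ x3) ∧ (x1 ∨ ¬x2 ∨ x3) ∧ (¬x4 ∨ ¬x2 ∨ x3) ∧ (¬x4 ∨ ¬x2 ∨ ¬x1)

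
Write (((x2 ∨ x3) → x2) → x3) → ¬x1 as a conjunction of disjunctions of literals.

(((x2 ∨ x3) → x2) → x3) → ¬x1
⇔ ¬(((x2 ∨ x3) → x2) → x3) ∨ ¬x1   — eliminate →
⇔ ¬(¬((x2 ∨ x3) → x2) ∨ x3) ∨ ¬x1   — eliminate →
⇔ ¬(¬(¬(x2 ∨ x3) ∨ x2) ∨ x3) ∨ ¬x1   — eliminate →
⇔ (¬¬(¬(x2 ∨ x3) ∨ x2) ∧ ¬x3) ∨ ¬x1   — De Morgan
⇔ ((¬(x2 ∨ x3) ∨ x2) ∧ ¬x3) ∨ ¬x1   — double negation
⇔ (((¬x2 ∧ ¬x3) ∨ x2) ∧ ¬x3) ∨ ¬x1   — De Morgan
⇔ (¬x2 ∨ x2 ∨ ¬x1) ∧ (¬x3 ∨ x2 ∨ ¬x1) ∧ (¬x3 ∨ ¬x1)   — distribute ∨ over ∧
⇔ ¬x3 ∨ ¬x1   — simplify

¬x3 ∨ ¬x1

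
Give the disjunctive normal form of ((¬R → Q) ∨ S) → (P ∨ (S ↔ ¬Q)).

((¬R → Q) ∨ S) → (P ∨ (S ↔ ¬Q))
≡ ¬((¬R → Q) ∨ S) ∨ P ∨ (S ↔ ¬Q)   [eliminate →]
≡ ¬(¬¬R ∨ Q ∨ S) ∨ P ∨ (S ↔ ¬Q)   [eliminate →]
≡ ¬(¬¬R ∨ Q ∨ S) ∨ P ∨ ((S → ¬Q) ∧ (¬Q → S))   [eliminate ↔]
≡ ¬(¬¬R ∨ Q ∨ S) ∨ P ∨ ((¬S ∨ ¬Q) ∧ (¬Q → S))   [eliminate →]
≡ ¬(¬¬R ∨ Q ∨ S) ∨ P ∨ ((¬S ∨ ¬Q) ∧ (¬¬Q ∨ S))   [eliminate →]
≡ (¬¬¬R ∧ ¬Q ∧ ¬S) ∨ P ∨ ((¬S ∨ ¬Q) ∧ (¬¬Q ∨ S))   [De Morgan]
≡ (¬R ∧ ¬Q ∧ ¬S) ∨ P ∨ ((¬S ∨ ¬Q) ∧ (¬¬Q ∨ S))   [double negation]
≡ (¬R ∧ ¬Q ∧ ¬S) ∨ P ∨ ((¬S ∨ ¬Q) ∧ (Q ∨ S))   [double negation]
≡ (¬R ∧ ¬Q ∧ ¬S) ∨ P ∨ (¬S ∧ Q) ∨ (¬S ∧ S) ∨ (¬Q ∧ Q) ∨ (¬Q ∧ S)   [distribute ∧ over ∨]
≡ (¬R ∧ ¬Q ∧ ¬S) ∨ P ∨ (¬S ∧ Q) ∨ (¬Q ∧ S)   [simplify]

(¬R ∧ ¬Q ∧ ¬S) ∨ P ∨ (¬S ∧ Q) ∨ (¬Q ∧ S)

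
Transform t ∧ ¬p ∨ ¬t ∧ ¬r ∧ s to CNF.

t ∧ ¬p ∨ ¬t ∧ ¬r ∧ s
≡ (t ∨ ¬t) ∧ (t ∨ ¬r) ∧ (t ∨ s) ∧ (¬p ∨ ¬t) ∧ (¬p ∨ ¬r) ∧ (¬p ∨ s)   [distribute ∨ over ∧]
≡ (t ∨ ¬r) ∧ (t ∨ s) ∧ (¬p ∨ ¬t) ∧ (¬p ∨ ¬r) ∧ (¬p ∨ s)   [simplify]

(t ∨ ¬r) ∧ (t ∨ s) ∧ (¬p ∨ ¬t) ∧ (¬p ∨ ¬r) ∧ (¬p ∨ s)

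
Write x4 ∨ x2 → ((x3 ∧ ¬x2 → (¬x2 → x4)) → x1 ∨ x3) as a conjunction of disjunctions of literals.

(¬x4 ∨ x3 ∨ x1) ∧ (¬x2 ∨ x3 ∨ x1)

x4 ∨ x2 → ((x3 ∧ ¬x2 → (¬x2 → x4)) → x1 ∨ x3)
⇔ ¬(x4 ∨ x2) ∨ ((x3 ∧ ¬x2 → (¬x2 → x4)) → x1 ∨ x3)   — eliminate →
⇔ ¬(x4 ∨ x2) ∨ ¬(x3 ∧ ¬x2 → (¬x2 → x4)) ∨ x1 ∨ x3   — eliminate →
⇔ ¬(x4 ∨ x2) ∨ ¬(¬(x3 ∧ ¬x2) ∨ (¬x2 → x4)) ∨ x1 ∨ x3   — eliminate →
⇔ ¬(x4 ∨ x2) ∨ ¬(¬(x3 ∧ ¬x2) ∨ ¬¬x2 ∨ x4) ∨ x1 ∨ x3   — eliminate →
⇔ ¬x4 ∧ ¬x2 ∨ ¬(¬(x3 ∧ ¬x2) ∨ ¬¬x2 ∨ x4) ∨ x1 ∨ x3   — De Morgan
⇔ ¬x4 ∧ ¬x2 ∨ ¬¬(x3 ∧ ¬x2) ∧ ¬¬¬x2 ∧ ¬x4 ∨ x1 ∨ x3   — De Morgan
⇔ ¬x4 ∧ ¬x2 ∨ x3 ∧ ¬x2 ∧ ¬¬¬x2 ∧ ¬x4 ∨ x1 ∨ x3   — double negation
⇔ ¬x4 ∧ ¬x2 ∨ x3 ∧ ¬x2 ∧ ¬x2 ∧ ¬x4 ∨ x1 ∨ x3   — double negation
⇔ (¬x4 ∨ x3 ∨ x1 ∨ x3) ∧ (¬x4 ∨ ¬x2 ∨ x1 ∨ x3) ∧ (¬x4 ∨ ¬x2 ∨ x1 ∨ x3) ∧ (¬x4 ∨ ¬x4 ∨ x1 ∨ x3) ∧ (¬x2 ∨ x3 ∨ x1 ∨ x3) ∧ (¬x2 ∨ ¬x2 ∨ x1 ∨ x3) ∧ (¬x2 ∨ ¬x2 ∨ x1 ∨ x3) ∧ (¬x2 ∨ ¬x4 ∨ x1 ∨ x3)   — distribute ∨ over ∧
⇔ (¬x4 ∨ x3 ∨ x1) ∧ (¬x2 ∨ x3 ∨ x1)   — simplify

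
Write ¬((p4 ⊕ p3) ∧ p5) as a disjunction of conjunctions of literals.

¬((p4 ⊕ p3) ∧ p5)
= ¬(((p4 ∧ ¬p3) ∨ (¬p4 ∧ p3)) ∧ p5)   [expand ⊕]
= ¬((p4 ∧ ¬p3) ∨ (¬p4 ∧ p3)) ∨ ¬p5   [De Morgan]
= (¬(p4 ∧ ¬p3) ∧ ¬(¬p4 ∧ p3)) ∨ ¬p5   [De Morgan]
= ((¬p4 ∨ ¬¬p3) ∧ ¬(¬p4 ∧ p3)) ∨ ¬p5   [De Morgan]
= ((¬p4 ∨ p3) ∧ ¬(¬p4 ∧ p3)) ∨ ¬p5   [double negation]
= ((¬p4 ∨ p3) ∧ (¬¬p4 ∨ ¬p3)) ∨ ¬p5   [De Morgan]
= ((¬p4 ∨ p3) ∧ (p4 ∨ ¬p3)) ∨ ¬p5   [double negation]
= (¬p4 ∧ p4) ∨ (¬p4 ∧ ¬p3) ∨ (p3 ∧ p4) ∨ (p3 ∧ ¬p3) ∨ ¬p5   [distribute ∧ over ∨]
= (¬p4 ∧ ¬p3) ∨ (p3 ∧ p4) ∨ ¬p5   [simplify]

(¬p4 ∧ ¬p3) ∨ (p3 ∧ p4) ∨ ¬p5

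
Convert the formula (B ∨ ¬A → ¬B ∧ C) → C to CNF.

(B ∨ ¬A → ¬B ∧ C) → C
≡ ¬(B ∨ ¬A → ¬B ∧ C) ∨ C
≡ ¬(¬(B ∨ ¬A) ∨ ¬B ∧ C) ∨ C
≡ ¬¬(B ∨ ¬A) ∧ ¬(¬B ∧ C) ∨ C
≡ (B ∨ ¬A) ∧ ¬(¬B ∧ C) ∨ C
≡ (B ∨ ¬A) ∧ (¬¬B ∨ ¬C) ∨ C
≡ (B ∨ ¬A) ∧ (B ∨ ¬C) ∨ C
≡ (B ∨ ¬A ∨ C) ∧ (B ∨ ¬C ∨ C)
≡ B ∨ ¬A ∨ C

B ∨ ¬A ∨ C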